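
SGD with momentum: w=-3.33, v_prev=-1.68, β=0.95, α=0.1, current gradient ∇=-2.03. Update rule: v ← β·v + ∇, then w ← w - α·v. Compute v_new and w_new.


v_new = 0.95·-1.68 - 2.03 = -1.596 - 2.03 = -3.626
w_new = -3.33 - 0.1·-3.626 = -3.33 + 0.3626 = -2.9674

v_new=-3.626, w_new=-2.9674


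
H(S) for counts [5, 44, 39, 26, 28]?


Probabilities: [5/142, 44/142, 39/142, 26/142, 28/142] ≈ [0.0352, 0.3099, 0.2746, 0.1831, 0.1972]
H = -((5/142)·log₂(5/142) + (44/142)·log₂(44/142) + (39/142)·log₂(39/142) + (26/142)·log₂(26/142) + (28/142)·log₂(28/142))
  = 2.1161 bits

2.1161 bits


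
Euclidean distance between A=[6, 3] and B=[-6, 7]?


d = √((6+ 6)² + (3-7)²)
  = √(144 + 16)
  = √160 = 12.6491

12.6491


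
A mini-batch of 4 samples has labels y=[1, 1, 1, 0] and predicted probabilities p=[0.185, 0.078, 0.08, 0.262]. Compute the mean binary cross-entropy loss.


L[0] = -ln(0.185) = 1.6874
L[1] = -ln(0.078) = 2.551
L[2] = -ln(0.08) = 2.5257
L[3] = -ln(1-0.262) = -ln(0.738) = 0.3038
mean = (1.6874 + 2.551 + 2.5257 + 0.3038)/4 = 1.767

1.767


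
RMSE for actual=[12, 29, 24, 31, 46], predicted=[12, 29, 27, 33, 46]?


MSE = 13/5 = 2.6
RMSE = √(13/5) = 1.6125

1.6125


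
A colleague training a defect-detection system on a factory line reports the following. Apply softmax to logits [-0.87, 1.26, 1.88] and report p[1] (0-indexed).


Exponentials: e^-0.87=0.419, e^1.26=3.5254, e^1.88=6.5535
Sum = 10.4979
Softmax = [0.0399, 0.3358, 0.6243]
p[1] = 3.5254/10.4979 = 0.3358

0.3358


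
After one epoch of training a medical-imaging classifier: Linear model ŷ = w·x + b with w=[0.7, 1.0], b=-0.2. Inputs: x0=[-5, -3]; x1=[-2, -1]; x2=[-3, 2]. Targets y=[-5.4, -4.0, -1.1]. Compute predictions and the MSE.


ŷ0 = (0.7)·(-5) + (1.0)·(-3) - 0.2 = -6.7
ŷ1 = (0.7)·(-2) + (1.0)·(-1) - 0.2 = -2.6
ŷ2 = (0.7)·(-3) + (1.0)·(2) - 0.2 = -0.3
errors² = [1.69, 1.96, 0.64]
MSE = 4.2900/3 = 1.43

1.43


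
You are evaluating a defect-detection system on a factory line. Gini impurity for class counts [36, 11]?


Probabilities: [36/47, 11/47] ≈ [0.766, 0.234]
Σpᵢ² = (1296 + 121)/47² = 1417/2209
Gini = 1 - Σpᵢ² = 1 - 1417/2209 = 0.3585

0.3585


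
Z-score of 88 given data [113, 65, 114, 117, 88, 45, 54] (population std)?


μ = 85.1429, σ = 28.3319
z = (88 - 85.1429)/28.3319 = 0.1008

0.1008


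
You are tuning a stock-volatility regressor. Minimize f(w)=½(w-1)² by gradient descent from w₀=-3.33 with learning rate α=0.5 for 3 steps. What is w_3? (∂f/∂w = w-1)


step 1: grad = -3.33-1 = -4.33; w = -3.33 - 0.5·(-4.33) = -1.165
step 2: grad = -1.165-1 = -2.165; w = -1.165 - 0.5·(-2.165) = -0.0825
step 3: grad = -0.0825-1 = -1.0825; w = -0.0825 - 0.5·(-1.0825) = 0.45875

0.45875


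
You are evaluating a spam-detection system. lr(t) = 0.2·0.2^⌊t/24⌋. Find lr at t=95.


n_drops = ⌊95/24⌋ = 3
lr = 0.2·0.2^3 = 0.2·0.008 = 0.0016

0.0016


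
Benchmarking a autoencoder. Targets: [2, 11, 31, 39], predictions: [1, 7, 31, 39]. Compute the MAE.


Absolute errors: |2-1|=1, |11-7|=4, |31-31|=0, |39-39|=0
Sum = 5
MAE = 5/4 = 5/4

5/4


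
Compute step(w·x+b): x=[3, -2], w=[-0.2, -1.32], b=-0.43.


z = (3)·(-0.2) + (-2)·(-1.32) - 0.43
  = 1.61
step(z) = 1 (z≥0)

1


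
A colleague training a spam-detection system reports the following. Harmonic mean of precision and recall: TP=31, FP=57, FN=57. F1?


Precision = 31/88 = 0.3523
Recall = 31/88 = 0.3523
F1 = 2·P·R/(P+R) = 2·TP/(2·TP+FP+FN) = 62/(62+57+57) = 62/176 = 0.3523

0.3523


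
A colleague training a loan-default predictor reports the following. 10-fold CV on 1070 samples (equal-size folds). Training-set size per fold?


Fold size = 1070/10 = 107
Training per fold = 1070 - 107 = 963

963


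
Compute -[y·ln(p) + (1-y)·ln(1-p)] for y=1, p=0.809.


BCE = -[y·ln(p) + (1-y)·ln(1-p)]
= -1·ln(0.809) - 0
= -ln(0.809) = 0.212

0.212


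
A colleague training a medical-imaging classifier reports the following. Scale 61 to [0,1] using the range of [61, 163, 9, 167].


min=9, max=167
(61-9)/(167-9) = 52/158 = 0.3291

0.3291


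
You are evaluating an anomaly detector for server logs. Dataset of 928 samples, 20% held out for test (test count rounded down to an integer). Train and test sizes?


Test = ⌊928·20/100⌋ = 185
Train = 928 - 185 = 743

Train: 743, Test: 185


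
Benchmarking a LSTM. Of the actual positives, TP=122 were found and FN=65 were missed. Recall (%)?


Recall = TP/(TP+FN)
= 122/(122+65)
= 122/187 = 65.24%

65.24%


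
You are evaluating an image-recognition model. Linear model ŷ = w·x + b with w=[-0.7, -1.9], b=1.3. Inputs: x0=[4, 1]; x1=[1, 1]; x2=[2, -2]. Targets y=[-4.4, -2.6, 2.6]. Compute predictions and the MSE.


ŷ0 = (-0.7)·(4) + (-1.9)·(1) + 1.3 = -3.4
ŷ1 = (-0.7)·(1) + (-1.9)·(1) + 1.3 = -1.3
ŷ2 = (-0.7)·(2) + (-1.9)·(-2) + 1.3 = 3.7
errors² = [1.0, 1.69, 1.21]
MSE = 3.9000/3 = 1.3

1.3


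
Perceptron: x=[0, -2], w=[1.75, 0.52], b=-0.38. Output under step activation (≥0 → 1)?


z = (0)·(1.75) + (-2)·(0.52) - 0.38
  = -1.42
step(z) = 0 (z<0)

0


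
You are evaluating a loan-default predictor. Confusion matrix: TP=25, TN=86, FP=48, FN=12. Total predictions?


Total = TP + TN + FP + FN
= 25 + 86 + 48 + 12
= 171
(Predicted positive: 73, predicted negative: 98)

171


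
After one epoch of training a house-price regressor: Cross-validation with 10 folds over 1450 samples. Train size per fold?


Fold size = 1450/10 = 145
Training per fold = 1450 - 145 = 1305

1305


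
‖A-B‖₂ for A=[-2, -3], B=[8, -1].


d = √((-2-8)² + (-3+ 1)²)
  = √(100 + 4)
  = √104 = 10.198

10.198


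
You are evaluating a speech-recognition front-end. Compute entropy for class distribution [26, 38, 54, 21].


Probabilities: [26/139, 38/139, 54/139, 21/139] ≈ [0.1871, 0.2734, 0.3885, 0.1511]
H = -((26/139)·log₂(26/139) + (38/139)·log₂(38/139) + (54/139)·log₂(54/139) + (21/139)·log₂(21/139))
  = 1.9057 bits

1.9057 bits


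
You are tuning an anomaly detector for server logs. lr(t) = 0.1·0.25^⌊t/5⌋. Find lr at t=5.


n_drops = ⌊5/5⌋ = 1
lr = 0.1·0.25^1 = 0.1·0.25 = 0.025

0.025


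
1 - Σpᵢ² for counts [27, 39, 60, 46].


Probabilities: [27/172, 39/172, 60/172, 46/172] ≈ [0.157, 0.2267, 0.3488, 0.2674]
Σpᵢ² = (729 + 1521 + 3600 + 2116)/172² = 7966/29584
Gini = 1 - Σpᵢ² = 1 - 7966/29584 = 0.7307

0.7307


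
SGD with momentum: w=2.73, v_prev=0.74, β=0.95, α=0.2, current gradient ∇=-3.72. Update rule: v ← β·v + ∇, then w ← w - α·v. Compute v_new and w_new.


v_new = 0.95·0.74 - 3.72 = 0.703 - 3.72 = -3.017
w_new = 2.73 - 0.2·-3.017 = 2.73 + 0.6034 = 3.3334

v_new=-3.017, w_new=3.3334


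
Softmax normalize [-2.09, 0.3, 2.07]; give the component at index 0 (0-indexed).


Exponentials: e^-2.09=0.1237, e^0.3=1.3499, e^2.07=7.9248
Sum = 9.3984
Softmax = [0.0132, 0.1436, 0.8432]
p[0] = 0.1237/9.3984 = 0.0132

0.0132


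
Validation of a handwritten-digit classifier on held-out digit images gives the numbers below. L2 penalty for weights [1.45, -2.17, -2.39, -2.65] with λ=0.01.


‖w‖₂² = (1.45)² + (-2.17)² + (-2.39)² + (-2.65)²
     = 2.1025 + 4.7089 + 5.7121 + 7.0225
     = 19.546
λ·‖w‖₂² = 0.01·19.546 = 0.19546

0.19546


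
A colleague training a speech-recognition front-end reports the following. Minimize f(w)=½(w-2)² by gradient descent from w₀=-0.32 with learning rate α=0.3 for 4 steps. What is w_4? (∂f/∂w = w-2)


step 1: grad = -0.32-2 = -2.32; w = -0.32 - 0.3·(-2.32) = 0.376
step 2: grad = 0.376-2 = -1.624; w = 0.376 - 0.3·(-1.624) = 0.8632
step 3: grad = 0.8632-2 = -1.1368; w = 0.8632 - 0.3·(-1.1368) = 1.20424
step 4: grad = 1.20424-2 = -0.79576; w = 1.20424 - 0.3·(-0.79576) = 1.442968

1.442968


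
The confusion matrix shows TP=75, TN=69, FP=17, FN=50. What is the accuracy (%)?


Accuracy = (TP+TN)/(TP+TN+FP+FN)
= (75+69)/(211)
= 144/211 = 68.25%

68.25%


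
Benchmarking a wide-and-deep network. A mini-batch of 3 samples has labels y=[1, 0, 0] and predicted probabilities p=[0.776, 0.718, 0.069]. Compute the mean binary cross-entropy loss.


L[0] = -ln(0.776) = 0.2536
L[1] = -ln(1-0.718) = -ln(0.282) = 1.2658
L[2] = -ln(1-0.069) = -ln(0.931) = 0.0715
mean = (0.2536 + 1.2658 + 0.0715)/3 = 0.5303

0.5303


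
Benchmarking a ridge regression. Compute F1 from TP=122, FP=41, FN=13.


Precision = 122/163 = 0.7485
Recall = 122/135 = 0.9037
F1 = 2·P·R/(P+R) = 2·TP/(2·TP+FP+FN) = 244/(244+41+13) = 244/298 = 0.8188

0.8188


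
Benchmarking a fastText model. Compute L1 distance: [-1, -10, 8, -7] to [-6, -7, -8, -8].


d = |-1+ 6| + |-10+ 7| + |8+ 8| + |-7+ 8|
  = 5 + 3 + 16 + 1
  = 25

25


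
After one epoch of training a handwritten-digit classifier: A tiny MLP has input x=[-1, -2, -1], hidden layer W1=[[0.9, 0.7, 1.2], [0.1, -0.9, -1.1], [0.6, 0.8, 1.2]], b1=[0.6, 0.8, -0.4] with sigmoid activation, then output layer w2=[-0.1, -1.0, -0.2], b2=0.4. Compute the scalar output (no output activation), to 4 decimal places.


z1[0] = (0.9)·(-1) + (0.7)·(-2) + (1.2)·(-1) + 0.6 = -2.9
z1[1] = (0.1)·(-1) + (-0.9)·(-2) + (-1.1)·(-1) + 0.8 = 3.6
z1[2] = (0.6)·(-1) + (0.8)·(-2) + (1.2)·(-1) - 0.4 = -3.8
h = sigmoid(z1) = [0.0522, 0.9734, 0.0219]
output = (-0.1)·(0.0522) + (-1.0)·(0.9734) + (-0.2)·(0.0219) + 0.4 = -0.583

-0.583


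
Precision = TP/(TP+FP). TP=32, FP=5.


Precision = TP/(TP+FP)
= 32/(32+5)
= 32/37 = 86.49%

86.49%


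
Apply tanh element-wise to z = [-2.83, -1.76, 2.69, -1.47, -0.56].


tanh(-2.83) = -0.9931
tanh(-1.76) = -0.9425
tanh(2.69) = 0.9908
tanh(-1.47) = -0.8996
tanh(-0.56) = -0.508
result = [-0.9931, -0.9425, 0.9908, -0.8996, -0.508]

[-0.9931, -0.9425, 0.9908, -0.8996, -0.508]


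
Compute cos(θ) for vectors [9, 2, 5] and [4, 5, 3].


A·B = 9·4 + 2·5 + 5·3 = 61
‖A‖ = √110 = 10.4881, ‖B‖ = √50 = 7.0711
cos = 61/(√110·√50) = 61/√5500 = 0.8225

0.8225


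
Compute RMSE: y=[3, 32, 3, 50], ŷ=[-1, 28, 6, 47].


MSE = 50/4 = 12.5
RMSE = √(50/4) = 3.5355

3.5355


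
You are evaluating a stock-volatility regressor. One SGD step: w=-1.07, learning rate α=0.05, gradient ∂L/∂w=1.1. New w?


w_new = w - α·∇
= -1.07 - 0.05·1.1
= -1.07 - 0.055
= -1.125

-1.125


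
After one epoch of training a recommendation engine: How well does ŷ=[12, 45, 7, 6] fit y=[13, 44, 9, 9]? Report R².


ȳ = 18.75
SS_res = Σ(y-ŷ)² = 15
SS_tot = Σ(y-ȳ)² = 860.75
R² = 1 - SS_res/SS_tot = 1 - 0.0174 = 0.9826

0.9826


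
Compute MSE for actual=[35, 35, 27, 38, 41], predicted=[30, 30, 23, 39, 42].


Squared errors: (35-30)²=25, (35-30)²=25, (27-23)²=16, (38-39)²=1, (41-42)²=1
Sum = 68
MSE = 68/5 = 68/5

68/5


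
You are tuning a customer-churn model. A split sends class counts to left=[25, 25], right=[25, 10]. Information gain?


Parent = [50, 35], H_parent = 0.9774
H_left = 1 (n=50), H_right = 0.8631 (n=35)
H_children = (50/85)·1 + (35/85)·0.8631 = 0.9436
IG = 0.9774 - 0.9436 = 0.0338

0.0338


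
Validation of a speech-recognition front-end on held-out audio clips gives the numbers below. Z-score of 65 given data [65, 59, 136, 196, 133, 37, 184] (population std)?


μ = 115.7143, σ = 58.3137
z = (65 - 115.7143)/58.3137 = -0.8697

-0.8697


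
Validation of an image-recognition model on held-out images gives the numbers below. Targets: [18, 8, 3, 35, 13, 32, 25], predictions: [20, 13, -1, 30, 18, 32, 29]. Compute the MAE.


Absolute errors: |18-20|=2, |8-13|=5, |3+ 1|=4, |35-30|=5, |13-18|=5, |32-32|=0, |25-29|=4
Sum = 25
MAE = 25/7 = 25/7

25/7


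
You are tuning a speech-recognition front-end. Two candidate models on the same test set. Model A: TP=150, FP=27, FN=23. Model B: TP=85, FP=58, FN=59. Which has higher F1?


Model A: P=150/177=0.8475, R=150/173=0.8671, F1=2PR/(P+R)=2TP/(2TP+FP+FN)=300/350=0.8571
Model B: P=85/143=0.5944, R=85/144=0.5903, F1=2PR/(P+R)=2TP/(2TP+FP+FN)=170/287=0.5923
0.8571 > 0.5923 → Model A

Model A


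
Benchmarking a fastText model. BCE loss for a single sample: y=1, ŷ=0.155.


BCE = -[y·ln(p) + (1-y)·ln(1-p)]
= -1·ln(0.155) - 0
= -ln(0.155) = 1.8643

1.8643


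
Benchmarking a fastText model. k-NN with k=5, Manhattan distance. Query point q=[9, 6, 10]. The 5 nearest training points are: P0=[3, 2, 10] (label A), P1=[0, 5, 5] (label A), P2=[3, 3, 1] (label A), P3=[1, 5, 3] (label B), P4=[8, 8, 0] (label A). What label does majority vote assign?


d(q,P0) = 10  (label A)
d(q,P1) = 15  (label A)
d(q,P2) = 18  (label A)
d(q,P3) = 16  (label B)
d(q,P4) = 13  (label A)
Votes: A=4, B=1
Majority → A

A


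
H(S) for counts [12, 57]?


Probabilities: [12/69, 57/69] ≈ [0.1739, 0.8261]
H = -((12/69)·log₂(12/69) + (57/69)·log₂(57/69))
  = 0.6666 bits

0.6666 bits


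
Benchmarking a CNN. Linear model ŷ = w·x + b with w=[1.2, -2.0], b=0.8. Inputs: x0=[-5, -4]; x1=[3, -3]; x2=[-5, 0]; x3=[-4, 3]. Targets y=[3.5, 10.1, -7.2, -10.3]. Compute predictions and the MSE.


ŷ0 = (1.2)·(-5) + (-2.0)·(-4) + 0.8 = 2.8
ŷ1 = (1.2)·(3) + (-2.0)·(-3) + 0.8 = 10.4
ŷ2 = (1.2)·(-5) + (-2.0)·(0) + 0.8 = -5.2
ŷ3 = (1.2)·(-4) + (-2.0)·(3) + 0.8 = -10.0
errors² = [0.49, 0.09, 4.0, 0.09]
MSE = 4.6700/4 = 1.1675

1.1675


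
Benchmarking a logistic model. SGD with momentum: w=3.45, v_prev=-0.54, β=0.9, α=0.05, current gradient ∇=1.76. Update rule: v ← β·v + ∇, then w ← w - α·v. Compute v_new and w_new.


v_new = 0.9·-0.54 + 1.76 = -0.486 + 1.76 = 1.274
w_new = 3.45 - 0.05·1.274 = 3.45 - 0.0637 = 3.3863

v_new=1.274, w_new=3.3863


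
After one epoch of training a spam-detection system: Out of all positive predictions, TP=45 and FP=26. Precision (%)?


Precision = TP/(TP+FP)
= 45/(45+26)
= 45/71 = 63.38%

63.38%


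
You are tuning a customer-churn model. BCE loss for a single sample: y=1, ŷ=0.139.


BCE = -[y·ln(p) + (1-y)·ln(1-p)]
= -1·ln(0.139) - 0
= -ln(0.139) = 1.9733

1.9733


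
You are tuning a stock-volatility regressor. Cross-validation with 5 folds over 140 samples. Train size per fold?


Fold size = 140/5 = 28
Training per fold = 140 - 28 = 112

112


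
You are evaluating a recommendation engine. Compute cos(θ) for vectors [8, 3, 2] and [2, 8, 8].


A·B = 8·2 + 3·8 + 2·8 = 56
‖A‖ = √77 = 8.775, ‖B‖ = √132 = 11.4891
cos = 56/(√77·√132) = 56/√10164 = 0.5555

0.5555


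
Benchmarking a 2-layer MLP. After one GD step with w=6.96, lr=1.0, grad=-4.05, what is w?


w_new = w - α·∇
= 6.96 - 1.0·-4.05
= 6.96 + 4.05
= 11.01

11.01


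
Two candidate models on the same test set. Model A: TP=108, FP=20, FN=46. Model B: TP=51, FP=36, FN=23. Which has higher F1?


Model A: P=108/128=0.8438, R=108/154=0.7013, F1=2PR/(P+R)=2TP/(2TP+FP+FN)=216/282=0.766
Model B: P=51/87=0.5862, R=51/74=0.6892, F1=2PR/(P+R)=2TP/(2TP+FP+FN)=102/161=0.6335
0.766 > 0.6335 → Model A

Model A


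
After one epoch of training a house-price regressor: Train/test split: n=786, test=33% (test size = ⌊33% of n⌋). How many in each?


Test = ⌊786·33/100⌋ = 259
Train = 786 - 259 = 527

Train: 527, Test: 259


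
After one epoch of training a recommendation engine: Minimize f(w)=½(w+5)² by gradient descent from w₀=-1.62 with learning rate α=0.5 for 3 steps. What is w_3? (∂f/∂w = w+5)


step 1: grad = -1.62+5 = 3.38; w = -1.62 - 0.5·(3.38) = -3.31
step 2: grad = -3.31+5 = 1.69; w = -3.31 - 0.5·(1.69) = -4.155
step 3: grad = -4.155+5 = 0.845; w = -4.155 - 0.5·(0.845) = -4.5775

-4.5775


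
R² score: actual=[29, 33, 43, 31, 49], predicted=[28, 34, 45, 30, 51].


ȳ = 37
SS_res = Σ(y-ŷ)² = 11
SS_tot = Σ(y-ȳ)² = 296
R² = 1 - SS_res/SS_tot = 1 - 0.0372 = 0.9628

0.9628


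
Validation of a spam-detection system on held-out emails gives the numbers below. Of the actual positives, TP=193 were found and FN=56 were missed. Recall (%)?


Recall = TP/(TP+FN)
= 193/(193+56)
= 193/249 = 77.51%

77.51%


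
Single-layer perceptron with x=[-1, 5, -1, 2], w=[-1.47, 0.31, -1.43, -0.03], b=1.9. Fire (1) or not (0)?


z = (-1)·(-1.47) + (5)·(0.31) + (-1)·(-1.43) + (2)·(-0.03) + 1.9
  = 6.29
step(z) = 1 (z≥0)

1


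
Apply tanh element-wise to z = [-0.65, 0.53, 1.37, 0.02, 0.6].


tanh(-0.65) = -0.5717
tanh(0.53) = 0.4854
tanh(1.37) = 0.8787
tanh(0.02) = 0.02
tanh(0.6) = 0.537
result = [-0.5717, 0.4854, 0.8787, 0.02, 0.537]

[-0.5717, 0.4854, 0.8787, 0.02, 0.537]


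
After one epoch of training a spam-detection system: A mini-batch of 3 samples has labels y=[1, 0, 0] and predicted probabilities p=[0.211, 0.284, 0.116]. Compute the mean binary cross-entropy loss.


L[0] = -ln(0.211) = 1.5559
L[1] = -ln(1-0.284) = -ln(0.716) = 0.3341
L[2] = -ln(1-0.116) = -ln(0.884) = 0.1233
mean = (1.5559 + 0.3341 + 0.1233)/3 = 0.6711

0.6711


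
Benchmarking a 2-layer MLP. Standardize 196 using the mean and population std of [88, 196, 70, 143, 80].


μ = 115.4, σ = 47.5882
z = (196 - 115.4)/47.5882 = 1.6937

1.6937


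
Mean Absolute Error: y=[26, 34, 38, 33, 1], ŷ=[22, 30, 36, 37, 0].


Absolute errors: |26-22|=4, |34-30|=4, |38-36|=2, |33-37|=4, |1-0|=1
Sum = 15
MAE = 15/5 = 3

3


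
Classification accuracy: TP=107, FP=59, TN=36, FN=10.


Accuracy = (TP+TN)/(TP+TN+FP+FN)
= (107+36)/(212)
= 143/212 = 67.45%

67.45%


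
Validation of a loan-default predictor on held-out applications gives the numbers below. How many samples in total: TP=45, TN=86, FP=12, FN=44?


Total = TP + TN + FP + FN
= 45 + 86 + 12 + 44
= 187
(Predicted positive: 57, predicted negative: 130)

187


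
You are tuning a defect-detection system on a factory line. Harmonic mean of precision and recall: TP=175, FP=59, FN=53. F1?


Precision = 175/234 = 0.7479
Recall = 175/228 = 0.7675
F1 = 2·P·R/(P+R) = 2·TP/(2·TP+FP+FN) = 350/(350+59+53) = 350/462 = 0.7576

0.7576


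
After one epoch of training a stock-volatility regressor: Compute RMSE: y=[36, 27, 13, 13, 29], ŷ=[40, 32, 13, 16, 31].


MSE = 54/5 = 10.8
RMSE = √(54/5) = 3.2863

3.2863


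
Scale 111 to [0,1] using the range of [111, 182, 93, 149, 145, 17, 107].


min=17, max=182
(111-17)/(182-17) = 94/165 = 0.5697

0.5697


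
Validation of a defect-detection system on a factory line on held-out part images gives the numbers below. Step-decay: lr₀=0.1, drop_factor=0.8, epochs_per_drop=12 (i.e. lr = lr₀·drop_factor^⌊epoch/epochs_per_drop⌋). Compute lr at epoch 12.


n_drops = ⌊12/12⌋ = 1
lr = 0.1·0.8^1 = 0.1·0.8 = 0.08

0.08


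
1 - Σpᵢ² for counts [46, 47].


Probabilities: [46/93, 47/93] ≈ [0.4946, 0.5054]
Σpᵢ² = (2116 + 2209)/93² = 4325/8649
Gini = 1 - Σpᵢ² = 1 - 4325/8649 = 0.4999

0.4999


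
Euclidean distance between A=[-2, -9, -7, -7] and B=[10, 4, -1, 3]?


d = √((-2-10)² + (-9-4)² + (-7+ 1)² + (-7-3)²)
  = √(144 + 169 + 36 + 100)
  = √449 = 21.1896

21.1896


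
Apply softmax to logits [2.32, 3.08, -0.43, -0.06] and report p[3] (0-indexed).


Exponentials: e^2.32=10.1757, e^3.08=21.7584, e^-0.43=0.6505, e^-0.06=0.9418
Sum = 33.5264
Softmax = [0.3035, 0.649, 0.0194, 0.0281]
p[3] = 0.9418/33.5264 = 0.0281

0.0281


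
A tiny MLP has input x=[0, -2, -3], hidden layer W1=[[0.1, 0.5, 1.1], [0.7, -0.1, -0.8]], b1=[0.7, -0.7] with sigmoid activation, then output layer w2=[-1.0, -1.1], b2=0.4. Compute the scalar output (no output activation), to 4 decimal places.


z1[0] = (0.1)·(0) + (0.5)·(-2) + (1.1)·(-3) + 0.7 = -3.6
z1[1] = (0.7)·(0) + (-0.1)·(-2) + (-0.8)·(-3) - 0.7 = 1.9
h = sigmoid(z1) = [0.0266, 0.8699]
output = (-1.0)·(0.0266) + (-1.1)·(0.8699) + 0.4 = -0.5835

-0.5835


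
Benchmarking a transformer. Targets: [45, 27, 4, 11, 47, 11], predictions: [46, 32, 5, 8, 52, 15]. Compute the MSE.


Squared errors: (45-46)²=1, (27-32)²=25, (4-5)²=1, (11-8)²=9, (47-52)²=25, (11-15)²=16
Sum = 77
MSE = 77/6 = 77/6

77/6


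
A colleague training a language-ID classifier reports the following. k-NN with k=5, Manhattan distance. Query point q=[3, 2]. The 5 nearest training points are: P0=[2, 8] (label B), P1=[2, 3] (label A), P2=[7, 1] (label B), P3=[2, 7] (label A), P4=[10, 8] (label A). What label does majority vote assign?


d(q,P0) = 7  (label B)
d(q,P1) = 2  (label A)
d(q,P2) = 5  (label B)
d(q,P3) = 6  (label A)
d(q,P4) = 13  (label A)
Votes: A=3, B=2
Majority → A

A


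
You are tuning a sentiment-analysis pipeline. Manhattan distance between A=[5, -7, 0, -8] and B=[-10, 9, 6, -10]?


d = |5+ 10| + |-7-9| + |0-6| + |-8+ 10|
  = 15 + 16 + 6 + 2
  = 39

39


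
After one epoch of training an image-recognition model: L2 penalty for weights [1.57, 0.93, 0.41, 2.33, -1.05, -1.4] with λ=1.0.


‖w‖₂² = (1.57)² + (0.93)² + (0.41)² + (2.33)² + (-1.05)² + (-1.4)²
     = 2.4649 + 0.8649 + 0.1681 + 5.4289 + 1.1025 + 1.96
     = 11.9893
λ·‖w‖₂² = 1.0·11.9893 = 11.9893

11.9893


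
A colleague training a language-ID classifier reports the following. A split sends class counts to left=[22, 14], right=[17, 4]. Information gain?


Parent = [39, 18], H_parent = 0.8997
H_left = 0.9641 (n=36), H_right = 0.7025 (n=21)
H_children = (36/57)·0.9641 + (21/57)·0.7025 = 0.8677
IG = 0.8997 - 0.8677 = 0.032

0.032


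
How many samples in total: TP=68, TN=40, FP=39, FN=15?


Total = TP + TN + FP + FN
= 68 + 40 + 39 + 15
= 162
(Predicted positive: 107, predicted negative: 55)

162


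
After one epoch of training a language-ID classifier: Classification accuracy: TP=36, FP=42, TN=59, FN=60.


Accuracy = (TP+TN)/(TP+TN+FP+FN)
= (36+59)/(197)
= 95/197 = 48.22%

48.22%


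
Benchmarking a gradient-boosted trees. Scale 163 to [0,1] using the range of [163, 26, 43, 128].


min=26, max=163
(163-26)/(163-26) = 137/137 = 1.0

1.0


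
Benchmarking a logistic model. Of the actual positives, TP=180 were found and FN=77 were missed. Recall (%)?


Recall = TP/(TP+FN)
= 180/(180+77)
= 180/257 = 70.04%

70.04%


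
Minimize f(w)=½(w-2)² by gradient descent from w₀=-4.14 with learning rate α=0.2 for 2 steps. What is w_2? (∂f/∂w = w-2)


step 1: grad = -4.14-2 = -6.14; w = -4.14 - 0.2·(-6.14) = -2.912
step 2: grad = -2.912-2 = -4.912; w = -2.912 - 0.2·(-4.912) = -1.9296

-1.9296


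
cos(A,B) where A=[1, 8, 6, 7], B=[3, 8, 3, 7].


A·B = 1·3 + 8·8 + 6·3 + 7·7 = 134
‖A‖ = √150 = 12.2474, ‖B‖ = √131 = 11.4455
cos = 134/(√150·√131) = 134/√19650 = 0.9559

0.9559


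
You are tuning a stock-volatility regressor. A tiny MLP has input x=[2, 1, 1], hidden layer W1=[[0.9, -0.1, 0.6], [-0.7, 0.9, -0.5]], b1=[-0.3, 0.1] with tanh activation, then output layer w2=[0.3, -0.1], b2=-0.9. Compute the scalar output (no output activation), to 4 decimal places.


z1[0] = (0.9)·(2) + (-0.1)·(1) + (0.6)·(1) - 0.3 = 2.0
z1[1] = (-0.7)·(2) + (0.9)·(1) + (-0.5)·(1) + 0.1 = -0.9
h = tanh(z1) = [0.964, -0.7163]
output = (0.3)·(0.964) + (-0.1)·(-0.7163) - 0.9 = -0.5392

-0.5392


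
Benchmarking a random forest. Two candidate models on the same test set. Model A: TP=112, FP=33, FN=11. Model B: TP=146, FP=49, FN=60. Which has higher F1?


Model A: P=112/145=0.7724, R=112/123=0.9106, F1=2PR/(P+R)=2TP/(2TP+FP+FN)=224/268=0.8358
Model B: P=146/195=0.7487, R=146/206=0.7087, F1=2PR/(P+R)=2TP/(2TP+FP+FN)=292/401=0.7282
0.8358 > 0.7282 → Model A

Model A


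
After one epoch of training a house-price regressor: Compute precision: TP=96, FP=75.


Precision = TP/(TP+FP)
= 96/(96+75)
= 96/171 = 56.14%

56.14%


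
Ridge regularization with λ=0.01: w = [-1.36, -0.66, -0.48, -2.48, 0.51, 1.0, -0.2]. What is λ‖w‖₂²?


‖w‖₂² = (-1.36)² + (-0.66)² + (-0.48)² + (-2.48)² + (0.51)² + (1.0)² + (-0.2)²
     = 1.8496 + 0.4356 + 0.2304 + 6.1504 + 0.2601 + 1 + 0.04
     = 9.9661
λ·‖w‖₂² = 0.01·9.9661 = 0.099661

0.099661


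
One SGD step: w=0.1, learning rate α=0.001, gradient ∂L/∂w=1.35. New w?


w_new = w - α·∇
= 0.1 - 0.001·1.35
= 0.1 - 0.00135
= 0.09865

0.09865


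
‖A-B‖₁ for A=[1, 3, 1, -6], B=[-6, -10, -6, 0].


d = |1+ 6| + |3+ 10| + |1+ 6| + |-6-0|
  = 7 + 13 + 7 + 6
  = 33

33


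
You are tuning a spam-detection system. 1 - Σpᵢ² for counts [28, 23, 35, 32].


Probabilities: [28/118, 23/118, 35/118, 32/118] ≈ [0.2373, 0.1949, 0.2966, 0.2712]
Σpᵢ² = (784 + 529 + 1225 + 1024)/118² = 3562/13924
Gini = 1 - Σpᵢ² = 1 - 3562/13924 = 0.7442

0.7442


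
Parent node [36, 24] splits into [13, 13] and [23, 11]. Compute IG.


Parent = [36, 24], H_parent = 0.971
H_left = 1 (n=26), H_right = 0.9082 (n=34)
H_children = (26/60)·1 + (34/60)·0.9082 = 0.948
IG = 0.971 - 0.948 = 0.023

0.023


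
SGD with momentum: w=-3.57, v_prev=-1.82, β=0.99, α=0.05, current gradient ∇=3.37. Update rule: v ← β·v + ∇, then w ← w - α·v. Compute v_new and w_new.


v_new = 0.99·-1.82 + 3.37 = -1.8018 + 3.37 = 1.5682
w_new = -3.57 - 0.05·1.5682 = -3.57 - 0.07841 = -3.64841

v_new=1.5682, w_new=-3.64841


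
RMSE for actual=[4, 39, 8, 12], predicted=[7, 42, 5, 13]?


MSE = 28/4 = 7
RMSE = √(28/4) = 2.6458

2.6458


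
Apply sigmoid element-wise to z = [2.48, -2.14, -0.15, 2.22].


σ(2.48) = 1/(1+e^-2.48) = 0.9227
σ(-2.14) = 1/(1+e^2.14) = 0.1053
σ(-0.15) = 1/(1+e^0.15) = 0.4626
σ(2.22) = 1/(1+e^-2.22) = 0.902
result = [0.9227, 0.1053, 0.4626, 0.902]

[0.9227, 0.1053, 0.4626, 0.902]


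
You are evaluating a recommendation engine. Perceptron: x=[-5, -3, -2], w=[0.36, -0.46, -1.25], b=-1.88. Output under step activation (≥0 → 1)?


z = (-5)·(0.36) + (-3)·(-0.46) + (-2)·(-1.25) - 1.88
  = 0.2
step(z) = 1 (z≥0)

1


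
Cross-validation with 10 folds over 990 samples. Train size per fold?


Fold size = 990/10 = 99
Training per fold = 990 - 99 = 891

891


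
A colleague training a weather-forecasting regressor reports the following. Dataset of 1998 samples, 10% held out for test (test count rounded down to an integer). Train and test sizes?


Test = ⌊1998·10/100⌋ = 199
Train = 1998 - 199 = 1799

Train: 1799, Test: 199


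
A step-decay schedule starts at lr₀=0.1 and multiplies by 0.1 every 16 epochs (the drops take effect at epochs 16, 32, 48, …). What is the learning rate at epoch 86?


n_drops = ⌊86/16⌋ = 5
lr = 0.1·0.1^5 = 0.1·0.00001 = 0.000001

0.000001


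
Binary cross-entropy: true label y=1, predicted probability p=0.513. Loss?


BCE = -[y·ln(p) + (1-y)·ln(1-p)]
= -1·ln(0.513) - 0
= -ln(0.513) = 0.6675

0.6675


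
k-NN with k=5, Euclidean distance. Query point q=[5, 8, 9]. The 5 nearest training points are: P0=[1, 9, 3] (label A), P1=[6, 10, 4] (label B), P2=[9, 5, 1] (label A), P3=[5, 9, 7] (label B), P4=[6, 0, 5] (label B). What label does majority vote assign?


d(q,P0) = 7.2801  (label A)
d(q,P1) = 5.4772  (label B)
d(q,P2) = 9.434  (label A)
d(q,P3) = 2.2361  (label B)
d(q,P4) = 9.0  (label B)
Votes: A=2, B=3
Majority → B

B


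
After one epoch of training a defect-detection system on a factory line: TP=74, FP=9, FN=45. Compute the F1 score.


Precision = 74/83 = 0.8916
Recall = 74/119 = 0.6218
F1 = 2·P·R/(P+R) = 2·TP/(2·TP+FP+FN) = 148/(148+9+45) = 148/202 = 0.7327

0.7327


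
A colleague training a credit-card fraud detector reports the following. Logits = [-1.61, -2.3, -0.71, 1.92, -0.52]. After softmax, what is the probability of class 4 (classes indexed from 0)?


Exponentials: e^-1.61=0.1999, e^-2.3=0.1003, e^-0.71=0.4916, e^1.92=6.821, e^-0.52=0.5945
Sum = 8.2073
Softmax = [0.0244, 0.0122, 0.0599, 0.8311, 0.0724]
p[4] = 0.5945/8.2073 = 0.0724

0.0724


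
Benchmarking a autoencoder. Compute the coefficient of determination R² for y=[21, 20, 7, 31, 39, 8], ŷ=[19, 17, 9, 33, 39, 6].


ȳ = 21
SS_res = Σ(y-ŷ)² = 25
SS_tot = Σ(y-ȳ)² = 790
R² = 1 - SS_res/SS_tot = 1 - 0.0316 = 0.9684

0.9684


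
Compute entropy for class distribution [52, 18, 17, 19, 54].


Probabilities: [52/160, 18/160, 17/160, 19/160, 54/160] ≈ [0.325, 0.1125, 0.1062, 0.1187, 0.3375]
H = -((52/160)·log₂(52/160) + (18/160)·log₂(18/160) + (17/160)·log₂(17/160) + (19/160)·log₂(19/160) + (54/160)·log₂(54/160))
  = 2.1192 bits

2.1192 bits


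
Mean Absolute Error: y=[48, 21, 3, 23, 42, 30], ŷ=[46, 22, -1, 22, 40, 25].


Absolute errors: |48-46|=2, |21-22|=1, |3+ 1|=4, |23-22|=1, |42-40|=2, |30-25|=5
Sum = 15
MAE = 15/6 = 5/2

5/2


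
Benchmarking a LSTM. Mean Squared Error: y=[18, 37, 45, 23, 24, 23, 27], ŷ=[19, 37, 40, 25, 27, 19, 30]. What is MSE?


Squared errors: (18-19)²=1, (37-37)²=0, (45-40)²=25, (23-25)²=4, (24-27)²=9, (23-19)²=16, (27-30)²=9
Sum = 64
MSE = 64/7 = 64/7

64/7


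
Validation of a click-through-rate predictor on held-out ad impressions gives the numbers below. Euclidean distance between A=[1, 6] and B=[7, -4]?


d = √((1-7)² + (6+ 4)²)
  = √(36 + 100)
  = √136 = 11.6619

11.6619


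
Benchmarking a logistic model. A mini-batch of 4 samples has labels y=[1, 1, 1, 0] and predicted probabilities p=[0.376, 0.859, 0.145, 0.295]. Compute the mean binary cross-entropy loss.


L[0] = -ln(0.376) = 0.9782
L[1] = -ln(0.859) = 0.152
L[2] = -ln(0.145) = 1.931
L[3] = -ln(1-0.295) = -ln(0.705) = 0.3496
mean = (0.9782 + 0.152 + 1.931 + 0.3496)/4 = 0.8527

0.8527


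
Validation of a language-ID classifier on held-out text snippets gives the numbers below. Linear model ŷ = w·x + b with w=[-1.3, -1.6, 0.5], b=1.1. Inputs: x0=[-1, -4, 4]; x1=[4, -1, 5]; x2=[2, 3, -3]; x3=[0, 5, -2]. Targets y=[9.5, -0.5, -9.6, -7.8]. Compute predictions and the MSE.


ŷ0 = (-1.3)·(-1) + (-1.6)·(-4) + (0.5)·(4) + 1.1 = 10.8
ŷ1 = (-1.3)·(4) + (-1.6)·(-1) + (0.5)·(5) + 1.1 = 0.0
ŷ2 = (-1.3)·(2) + (-1.6)·(3) + (0.5)·(-3) + 1.1 = -7.8
ŷ3 = (-1.3)·(0) + (-1.6)·(5) + (0.5)·(-2) + 1.1 = -7.9
errors² = [1.69, 0.25, 3.24, 0.01]
MSE = 5.1900/4 = 1.2975

1.2975


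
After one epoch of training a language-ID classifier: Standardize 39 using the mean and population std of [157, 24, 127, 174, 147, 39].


μ = 111.3333, σ = 58.2943
z = (39 - 111.3333)/58.2943 = -1.2408

-1.2408


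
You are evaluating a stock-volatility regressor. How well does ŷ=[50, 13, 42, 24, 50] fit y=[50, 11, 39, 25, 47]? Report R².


ȳ = 34.4
SS_res = Σ(y-ŷ)² = 23
SS_tot = Σ(y-ȳ)² = 1059.2
R² = 1 - SS_res/SS_tot = 1 - 0.0217 = 0.9783

0.9783


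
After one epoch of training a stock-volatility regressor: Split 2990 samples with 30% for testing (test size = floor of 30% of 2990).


Test = ⌊2990·30/100⌋ = 897
Train = 2990 - 897 = 2093

Train: 2093, Test: 897


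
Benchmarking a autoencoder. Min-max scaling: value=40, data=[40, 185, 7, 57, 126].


min=7, max=185
(40-7)/(185-7) = 33/178 = 0.1854

0.1854


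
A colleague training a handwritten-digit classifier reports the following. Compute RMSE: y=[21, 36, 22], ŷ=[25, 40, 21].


MSE = 33/3 = 11
RMSE = √(33/3) = 3.3166

3.3166


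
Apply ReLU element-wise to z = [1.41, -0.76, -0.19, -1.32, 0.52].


ReLU(1.41) = max(0, 1.41) = 1.41
ReLU(-0.76) = max(0, -0.76) = 0.0
ReLU(-0.19) = max(0, -0.19) = 0.0
ReLU(-1.32) = max(0, -1.32) = 0.0
ReLU(0.52) = max(0, 0.52) = 0.52
result = [1.41, 0.0, 0.0, 0.0, 0.52]

[1.41, 0.0, 0.0, 0.0, 0.52]


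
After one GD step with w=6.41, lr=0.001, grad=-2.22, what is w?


w_new = w - α·∇
= 6.41 - 0.001·-2.22
= 6.41 + 0.00222
= 6.41222

6.41222


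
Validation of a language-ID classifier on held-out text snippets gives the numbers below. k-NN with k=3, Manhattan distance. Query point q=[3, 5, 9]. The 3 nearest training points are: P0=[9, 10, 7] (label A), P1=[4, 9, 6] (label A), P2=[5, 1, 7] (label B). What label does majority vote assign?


d(q,P0) = 13  (label A)
d(q,P1) = 8  (label A)
d(q,P2) = 8  (label B)
Votes: A=2, B=1
Majority → A

A


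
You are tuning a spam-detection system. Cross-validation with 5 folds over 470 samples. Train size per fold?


Fold size = 470/5 = 94
Training per fold = 470 - 94 = 376

376


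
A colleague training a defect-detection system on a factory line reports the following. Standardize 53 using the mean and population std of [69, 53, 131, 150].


μ = 100.75, σ = 40.7086
z = (53 - 100.75)/40.7086 = -1.173

-1.173


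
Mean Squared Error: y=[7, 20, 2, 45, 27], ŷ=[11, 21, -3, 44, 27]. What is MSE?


Squared errors: (7-11)²=16, (20-21)²=1, (2+ 3)²=25, (45-44)²=1, (27-27)²=0
Sum = 43
MSE = 43/5 = 43/5

43/5


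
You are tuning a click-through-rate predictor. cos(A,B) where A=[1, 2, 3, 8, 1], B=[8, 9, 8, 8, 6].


A·B = 1·8 + 2·9 + 3·8 + 8·8 + 1·6 = 120
‖A‖ = √79 = 8.8882, ‖B‖ = √309 = 17.5784
cos = 120/(√79·√309) = 120/√24411 = 0.768

0.768


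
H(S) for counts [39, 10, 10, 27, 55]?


Probabilities: [39/141, 10/141, 10/141, 27/141, 55/141] ≈ [0.2766, 0.0709, 0.0709, 0.1915, 0.3901]
H = -((39/141)·log₂(39/141) + (10/141)·log₂(10/141) + (10/141)·log₂(10/141) + (27/141)·log₂(27/141) + (55/141)·log₂(55/141))
  = 2.0408 bits

2.0408 bits


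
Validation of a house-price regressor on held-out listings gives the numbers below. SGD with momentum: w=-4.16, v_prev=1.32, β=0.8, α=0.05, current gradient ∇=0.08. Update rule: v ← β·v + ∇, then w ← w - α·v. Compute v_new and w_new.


v_new = 0.8·1.32 + 0.08 = 1.056 + 0.08 = 1.136
w_new = -4.16 - 0.05·1.136 = -4.16 - 0.0568 = -4.2168

v_new=1.136, w_new=-4.2168


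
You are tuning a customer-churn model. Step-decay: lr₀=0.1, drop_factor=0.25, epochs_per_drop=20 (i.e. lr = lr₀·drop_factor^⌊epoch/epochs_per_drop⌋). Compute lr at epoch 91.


n_drops = ⌊91/20⌋ = 4
lr = 0.1·0.25^4 = 0.1·0.00390625 = 0.000390625

0.000390625


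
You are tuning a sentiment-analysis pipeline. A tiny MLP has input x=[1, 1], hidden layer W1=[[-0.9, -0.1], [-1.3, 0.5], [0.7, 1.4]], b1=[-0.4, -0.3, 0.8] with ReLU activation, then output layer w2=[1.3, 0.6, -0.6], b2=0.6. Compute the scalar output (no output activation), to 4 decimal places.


z1[0] = (-0.9)·(1) + (-0.1)·(1) - 0.4 = -1.4
z1[1] = (-1.3)·(1) + (0.5)·(1) - 0.3 = -1.1
z1[2] = (0.7)·(1) + (1.4)·(1) + 0.8 = 2.9
h = ReLU(z1) = [0.0, 0.0, 2.9]
output = (1.3)·(0.0) + (0.6)·(0.0) + (-0.6)·(2.9) + 0.6 = -1.14

-1.14


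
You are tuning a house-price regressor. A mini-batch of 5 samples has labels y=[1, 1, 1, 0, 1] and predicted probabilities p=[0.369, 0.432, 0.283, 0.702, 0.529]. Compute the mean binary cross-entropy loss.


L[0] = -ln(0.369) = 0.997
L[1] = -ln(0.432) = 0.8393
L[2] = -ln(0.283) = 1.2623
L[3] = -ln(1-0.702) = -ln(0.298) = 1.2107
L[4] = -ln(0.529) = 0.6368
mean = (0.997 + 0.8393 + 1.2623 + 1.2107 + 0.6368)/5 = 0.9892

0.9892


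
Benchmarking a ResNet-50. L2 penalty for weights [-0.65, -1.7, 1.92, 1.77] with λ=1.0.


‖w‖₂² = (-0.65)² + (-1.7)² + (1.92)² + (1.77)²
     = 0.4225 + 2.89 + 3.6864 + 3.1329
     = 10.1318
λ·‖w‖₂² = 1.0·10.1318 = 10.1318

10.1318


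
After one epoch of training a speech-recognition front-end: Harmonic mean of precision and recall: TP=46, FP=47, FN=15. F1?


Precision = 46/93 = 0.4946
Recall = 46/61 = 0.7541
F1 = 2·P·R/(P+R) = 2·TP/(2·TP+FP+FN) = 92/(92+47+15) = 92/154 = 0.5974

0.5974


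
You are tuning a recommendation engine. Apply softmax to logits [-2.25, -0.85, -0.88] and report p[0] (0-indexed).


Exponentials: e^-2.25=0.1054, e^-0.85=0.4274, e^-0.88=0.4148
Sum = 0.9476
Softmax = [0.1112, 0.4511, 0.4377]
p[0] = 0.1054/0.9476 = 0.1112

0.1112


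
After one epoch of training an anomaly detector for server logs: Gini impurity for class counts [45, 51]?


Probabilities: [45/96, 51/96] ≈ [0.4688, 0.5312]
Σpᵢ² = (2025 + 2601)/96² = 4626/9216
Gini = 1 - Σpᵢ² = 1 - 4626/9216 = 0.498

0.498


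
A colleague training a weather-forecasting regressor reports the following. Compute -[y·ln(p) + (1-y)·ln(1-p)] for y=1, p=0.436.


BCE = -[y·ln(p) + (1-y)·ln(1-p)]
= -1·ln(0.436) - 0
= -ln(0.436) = 0.8301

0.8301


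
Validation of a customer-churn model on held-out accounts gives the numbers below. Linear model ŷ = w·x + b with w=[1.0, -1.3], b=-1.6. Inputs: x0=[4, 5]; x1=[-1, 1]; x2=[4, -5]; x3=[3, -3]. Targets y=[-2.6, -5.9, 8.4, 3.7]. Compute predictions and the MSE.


ŷ0 = (1.0)·(4) + (-1.3)·(5) - 1.6 = -4.1
ŷ1 = (1.0)·(-1) + (-1.3)·(1) - 1.6 = -3.9
ŷ2 = (1.0)·(4) + (-1.3)·(-5) - 1.6 = 8.9
ŷ3 = (1.0)·(3) + (-1.3)·(-3) - 1.6 = 5.3
errors² = [2.25, 4.0, 0.25, 2.56]
MSE = 9.0600/4 = 2.265

2.265


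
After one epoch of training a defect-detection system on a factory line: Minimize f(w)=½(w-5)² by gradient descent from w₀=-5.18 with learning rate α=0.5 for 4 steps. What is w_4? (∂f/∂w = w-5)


step 1: grad = -5.18-5 = -10.18; w = -5.18 - 0.5·(-10.18) = -0.09
step 2: grad = -0.09-5 = -5.09; w = -0.09 - 0.5·(-5.09) = 2.455
step 3: grad = 2.455-5 = -2.545; w = 2.455 - 0.5·(-2.545) = 3.7275
step 4: grad = 3.7275-5 = -1.2725; w = 3.7275 - 0.5·(-1.2725) = 4.36375

4.36375


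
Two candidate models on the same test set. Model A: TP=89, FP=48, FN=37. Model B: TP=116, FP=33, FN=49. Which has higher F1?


Model A: P=89/137=0.6496, R=89/126=0.7063, F1=2PR/(P+R)=2TP/(2TP+FP+FN)=178/263=0.6768
Model B: P=116/149=0.7785, R=116/165=0.703, F1=2PR/(P+R)=2TP/(2TP+FP+FN)=232/314=0.7389
0.6768 < 0.7389 → Model B

Model B


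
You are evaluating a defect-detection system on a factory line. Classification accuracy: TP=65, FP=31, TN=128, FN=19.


Accuracy = (TP+TN)/(TP+TN+FP+FN)
= (65+128)/(243)
= 193/243 = 79.42%

79.42%


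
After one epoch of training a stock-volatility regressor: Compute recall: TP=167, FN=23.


Recall = TP/(TP+FN)
= 167/(167+23)
= 167/190 = 87.89%

87.89%


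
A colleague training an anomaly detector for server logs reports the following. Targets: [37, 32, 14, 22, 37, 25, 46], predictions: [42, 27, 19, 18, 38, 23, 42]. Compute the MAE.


Absolute errors: |37-42|=5, |32-27|=5, |14-19|=5, |22-18|=4, |37-38|=1, |25-23|=2, |46-42|=4
Sum = 26
MAE = 26/7 = 26/7

26/7


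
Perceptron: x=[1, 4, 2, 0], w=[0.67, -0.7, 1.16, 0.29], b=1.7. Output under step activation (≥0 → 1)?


z = (1)·(0.67) + (4)·(-0.7) + (2)·(1.16) + (0)·(0.29) + 1.7
  = 1.89
step(z) = 1 (z≥0)

1


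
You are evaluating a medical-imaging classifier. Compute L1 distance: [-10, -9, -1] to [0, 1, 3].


d = |-10-0| + |-9-1| + |-1-3|
  = 10 + 10 + 4
  = 24

24


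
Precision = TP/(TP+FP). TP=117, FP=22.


Precision = TP/(TP+FP)
= 117/(117+22)
= 117/139 = 84.17%

84.17%


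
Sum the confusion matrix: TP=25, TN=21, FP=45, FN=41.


Total = TP + TN + FP + FN
= 25 + 21 + 45 + 41
= 132
(Predicted positive: 70, predicted negative: 62)

132


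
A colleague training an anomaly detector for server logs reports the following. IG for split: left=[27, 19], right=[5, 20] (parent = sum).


Parent = [32, 39], H_parent = 0.993
H_left = 0.9781 (n=46), H_right = 0.7219 (n=25)
H_children = (46/71)·0.9781 + (25/71)·0.7219 = 0.8879
IG = 0.993 - 0.8879 = 0.1051

0.1051


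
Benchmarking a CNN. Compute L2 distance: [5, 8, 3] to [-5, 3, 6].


d = √((5+ 5)² + (8-3)² + (3-6)²)
  = √(100 + 25 + 9)
  = √134 = 11.5758

11.5758


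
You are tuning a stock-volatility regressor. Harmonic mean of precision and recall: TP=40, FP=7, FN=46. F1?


Precision = 40/47 = 0.8511
Recall = 40/86 = 0.4651
F1 = 2·P·R/(P+R) = 2·TP/(2·TP+FP+FN) = 80/(80+7+46) = 80/133 = 0.6015

0.6015


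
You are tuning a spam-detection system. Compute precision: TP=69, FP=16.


Precision = TP/(TP+FP)
= 69/(69+16)
= 69/85 = 81.18%

81.18%
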